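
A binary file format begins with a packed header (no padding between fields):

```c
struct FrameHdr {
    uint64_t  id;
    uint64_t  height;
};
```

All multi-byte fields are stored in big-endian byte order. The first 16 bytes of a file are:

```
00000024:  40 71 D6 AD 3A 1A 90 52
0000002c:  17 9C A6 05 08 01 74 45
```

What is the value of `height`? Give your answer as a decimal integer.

`height` follows `id` (8 bytes), so it starts at byte offset 8 and occupies 8 bytes.
Bytes at offsets 8..15: 17 9C A6 05 08 01 74 45.
Big-endian stores the most-significant byte at the lowest address.
The bytes are already most-significant first: 0x179CA60508017445.
0x179CA60508017445 = 1701417299778565189.

1701417299778565189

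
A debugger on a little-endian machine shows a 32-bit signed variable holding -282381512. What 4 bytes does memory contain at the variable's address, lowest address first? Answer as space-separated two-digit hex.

Two's complement of -282381512 in 32 bits: 282381512 = 0x10D4CCC8; invert → 0xEF2B3337; add 1 → 0xEF2B3338.
Split into bytes (most-significant first): EF 2B 33 38.
Little-endian stores the least-significant byte at the lowest address.
So at ascending addresses the bytes are 38 33 2B EF.

38 33 2B EF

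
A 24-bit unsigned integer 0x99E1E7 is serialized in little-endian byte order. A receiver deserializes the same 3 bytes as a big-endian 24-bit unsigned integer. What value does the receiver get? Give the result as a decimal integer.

Stored little-endian, the bytes at ascending addresses are E7 E1 99.
Read back as big-endian, the last byte is least significant, giving 0xE7E199.
0xE7E199 = 15196569.

15196569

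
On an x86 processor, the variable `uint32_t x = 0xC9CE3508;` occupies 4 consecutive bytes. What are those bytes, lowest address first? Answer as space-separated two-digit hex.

Split into bytes (most-significant first): C9 CE 35 08.
Little-endian: lowest address holds the least-significant byte.
So at ascending addresses the bytes are 08 35 CE C9.

08 35 CE C9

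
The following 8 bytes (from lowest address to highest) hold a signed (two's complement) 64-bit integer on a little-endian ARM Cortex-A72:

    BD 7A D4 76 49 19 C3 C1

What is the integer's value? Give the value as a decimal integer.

-4484713000613938499

Little-endian stores the least-significant byte at the lowest address.
Reassemble most-significant byte first: C1 C3 19 49 76 D4 7A BD → 0xC1C3194976D47ABD.
Top bit is set, so as a signed 64-bit value this is 0xC1C3194976D47ABD − 2^64 = -4484713000613938499.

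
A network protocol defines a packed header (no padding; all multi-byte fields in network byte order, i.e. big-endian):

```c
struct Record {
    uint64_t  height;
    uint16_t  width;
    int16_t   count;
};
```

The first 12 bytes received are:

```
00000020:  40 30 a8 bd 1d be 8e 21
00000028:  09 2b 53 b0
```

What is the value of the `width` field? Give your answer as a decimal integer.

2347

`width` follows `height` (8 bytes), so it starts at byte offset 8 and occupies 2 bytes.
Bytes at offsets 8..9: 09 2B.
Big-endian stores the most-significant byte at the lowest address.
The bytes are already most-significant first: 0x092B.
0x092B = 2347.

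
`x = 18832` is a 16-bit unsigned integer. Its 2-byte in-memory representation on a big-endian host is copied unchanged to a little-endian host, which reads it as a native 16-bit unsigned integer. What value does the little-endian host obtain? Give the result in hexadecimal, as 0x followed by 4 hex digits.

18832 in 16-bit hexadecimal is 0x4990.
Stored big-endian, the bytes at ascending addresses are 49 90.
Read back as little-endian, the first byte is least significant, giving 0x9049.

0x9049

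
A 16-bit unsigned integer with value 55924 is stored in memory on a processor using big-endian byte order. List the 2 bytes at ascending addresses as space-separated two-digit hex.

55924 in hexadecimal, padded to 16 bits, is 0xDA74.
Split into bytes (most-significant first): DA 74.
Big-endian stores the most-significant byte at the lowest address.
So the memory order matches the most-significant-first order: DA 74.

DA 74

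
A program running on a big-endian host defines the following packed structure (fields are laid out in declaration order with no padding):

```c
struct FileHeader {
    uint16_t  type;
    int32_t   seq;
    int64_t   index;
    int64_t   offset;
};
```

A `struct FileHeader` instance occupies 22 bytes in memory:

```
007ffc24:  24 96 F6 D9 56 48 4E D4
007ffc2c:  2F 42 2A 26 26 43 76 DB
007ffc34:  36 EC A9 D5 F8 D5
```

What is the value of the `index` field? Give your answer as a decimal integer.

5680216991242528323

`index` follows `type` (2 B), `seq` (4 B), so it starts at offset 2 + 4 = 6 and occupies 8 bytes.
Bytes at offsets 6..13: 4E D4 2F 42 2A 26 26 43.
Big-endian stores the most-significant byte at the lowest address.
The bytes are already most-significant first: 0x4ED42F422A262643.
0x4ED42F422A262643 = 5680216991242528323.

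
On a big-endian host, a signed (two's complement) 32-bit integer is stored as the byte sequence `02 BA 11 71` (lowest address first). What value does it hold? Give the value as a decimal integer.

Big-endian stores the most-significant byte at the lowest address.
The bytes are already most-significant first: 0x02BA1171.
0x02BA1171 = 45748593.

45748593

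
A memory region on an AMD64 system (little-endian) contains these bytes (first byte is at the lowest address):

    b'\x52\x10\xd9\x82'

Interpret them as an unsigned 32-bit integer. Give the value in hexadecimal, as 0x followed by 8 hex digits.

0x82D91052

In little-endian order the low byte comes first in memory.
Reassemble most-significant byte first: 82 D9 10 52 → 0x82D91052.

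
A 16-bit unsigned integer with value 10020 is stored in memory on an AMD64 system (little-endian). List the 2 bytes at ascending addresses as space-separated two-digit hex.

24 27

10020 in hexadecimal, padded to 16 bits, is 0x2724.
Split into bytes (most-significant first): 27 24.
Little-endian stores the least-significant byte at the lowest address.
So at ascending addresses the bytes are 24 27.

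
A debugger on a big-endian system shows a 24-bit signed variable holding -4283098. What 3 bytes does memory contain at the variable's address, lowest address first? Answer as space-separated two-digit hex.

Two's complement of -4283098 in 24 bits: 4283098 = 0x415ADA; invert → 0xBEA525; add 1 → 0xBEA526.
Split into bytes (most-significant first): BE A5 26.
In big-endian order the high byte comes first in memory.
So the memory order matches the most-significant-first order: BE A5 26.

BE A5 26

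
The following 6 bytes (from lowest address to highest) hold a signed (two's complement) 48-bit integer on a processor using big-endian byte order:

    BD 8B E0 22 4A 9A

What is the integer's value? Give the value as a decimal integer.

In big-endian order the high byte comes first in memory.
The bytes are already most-significant first: 0xBD8BE0224A9A.
Top bit is set, so as a signed 48-bit value this is 0xBD8BE0224A9A − 2^48 = -73066518263142.

-73066518263142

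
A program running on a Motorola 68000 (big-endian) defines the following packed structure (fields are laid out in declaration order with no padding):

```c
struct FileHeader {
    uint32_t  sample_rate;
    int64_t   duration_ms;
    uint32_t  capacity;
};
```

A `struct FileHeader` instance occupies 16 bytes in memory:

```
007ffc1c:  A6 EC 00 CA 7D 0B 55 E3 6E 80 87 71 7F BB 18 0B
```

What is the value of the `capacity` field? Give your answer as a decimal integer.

2142967819

`capacity` follows `sample_rate` (4 B), `duration_ms` (8 B), so it starts at offset 4 + 8 = 12 and occupies 4 bytes.
Bytes at offsets 12..15: 7F BB 18 0B.
Big-endian: lowest address holds the most-significant byte.
The bytes are already most-significant first: 0x7FBB180B.
0x7FBB180B = 2142967819.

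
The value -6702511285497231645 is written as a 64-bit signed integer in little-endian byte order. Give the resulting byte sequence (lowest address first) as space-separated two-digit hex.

E3 06 E4 4C 7F E5 FB A2

Two's complement of -6702511285497231645 in 64 bits: 6702511285497231645 = 0x5D041A80B31BF91D; invert → 0xA2FBE57F4CE406E2; add 1 → 0xA2FBE57F4CE406E3.
Split into bytes (most-significant first): A2 FB E5 7F 4C E4 06 E3.
Little-endian stores the least-significant byte at the lowest address.
So at ascending addresses the bytes are E3 06 E4 4C 7F E5 FB A2.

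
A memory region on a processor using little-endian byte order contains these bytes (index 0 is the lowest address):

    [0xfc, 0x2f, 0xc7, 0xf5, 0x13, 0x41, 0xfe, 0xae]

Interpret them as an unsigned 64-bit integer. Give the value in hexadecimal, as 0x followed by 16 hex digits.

In little-endian order the low byte comes first in memory.
Reassemble most-significant byte first: AE FE 41 13 F5 C7 2F FC → 0xAEFE4113F5C72FFC.

0xAEFE4113F5C72FFC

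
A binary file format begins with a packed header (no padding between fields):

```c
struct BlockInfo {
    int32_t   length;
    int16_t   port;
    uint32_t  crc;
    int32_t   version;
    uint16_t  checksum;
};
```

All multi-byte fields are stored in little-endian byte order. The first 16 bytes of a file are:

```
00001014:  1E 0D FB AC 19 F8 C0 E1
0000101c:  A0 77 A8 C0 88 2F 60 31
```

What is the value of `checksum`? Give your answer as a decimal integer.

`checksum` follows `length` (4 B), `port` (2 B), `crc` (4 B), `version` (4 B), so it starts at offset 4 + 2 + 4 + 4 = 14 and occupies 2 bytes.
Bytes at offsets 14..15: 60 31.
In little-endian order the low byte comes first in memory.
Reassemble most-significant byte first: 31 60 → 0x3160.
0x3160 = 12640.

12640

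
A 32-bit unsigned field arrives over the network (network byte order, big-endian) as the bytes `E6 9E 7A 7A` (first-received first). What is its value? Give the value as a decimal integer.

Big-endian stores the most-significant byte at the lowest address.
The bytes are already most-significant first: 0xE69E7A7A.
0xE69E7A7A = 3869145722.

3869145722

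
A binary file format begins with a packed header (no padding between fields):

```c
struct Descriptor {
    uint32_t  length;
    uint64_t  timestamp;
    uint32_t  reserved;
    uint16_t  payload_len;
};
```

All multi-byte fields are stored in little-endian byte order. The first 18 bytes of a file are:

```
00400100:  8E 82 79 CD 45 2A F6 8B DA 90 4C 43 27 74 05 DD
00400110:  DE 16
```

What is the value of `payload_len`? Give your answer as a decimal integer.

`payload_len` follows `length` (4 B), `timestamp` (8 B), `reserved` (4 B), so it starts at offset 4 + 8 + 4 = 16 and occupies 2 bytes.
Bytes at offsets 16..17: DE 16.
Little-endian stores the least-significant byte at the lowest address.
Reassemble most-significant byte first: 16 DE → 0x16DE.
0x16DE = 5854.

5854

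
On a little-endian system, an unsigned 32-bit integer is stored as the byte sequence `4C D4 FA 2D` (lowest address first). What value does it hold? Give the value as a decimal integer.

Little-endian stores the least-significant byte at the lowest address.
Reassemble most-significant byte first: 2D FA D4 4C → 0x2DFAD44C.
0x2DFAD44C = 771413068.

771413068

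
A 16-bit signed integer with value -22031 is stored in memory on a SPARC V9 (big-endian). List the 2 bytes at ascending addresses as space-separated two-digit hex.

Two's complement of -22031 in 16 bits: 22031 = 0x560F; invert → 0xA9F0; add 1 → 0xA9F1.
Split into bytes (most-significant first): A9 F1.
Big-endian stores the most-significant byte at the lowest address.
So the memory order matches the most-significant-first order: A9 F1.

A9 F1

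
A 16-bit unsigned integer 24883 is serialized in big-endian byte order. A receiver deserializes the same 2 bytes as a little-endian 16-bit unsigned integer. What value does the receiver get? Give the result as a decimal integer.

24883 in 16-bit hexadecimal is 0x6133.
Stored big-endian, the bytes at ascending addresses are 61 33.
Read back as little-endian, the first byte is least significant, giving 0x3361.
0x3361 = 13153.

13153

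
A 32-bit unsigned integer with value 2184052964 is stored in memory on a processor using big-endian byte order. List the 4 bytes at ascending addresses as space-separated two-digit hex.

82 2E 00 E4

2184052964 in hexadecimal, padded to 32 bits, is 0x822E00E4.
Split into bytes (most-significant first): 82 2E 00 E4.
Big-endian stores the most-significant byte at the lowest address.
So the memory order matches the most-significant-first order: 82 2E 00 E4.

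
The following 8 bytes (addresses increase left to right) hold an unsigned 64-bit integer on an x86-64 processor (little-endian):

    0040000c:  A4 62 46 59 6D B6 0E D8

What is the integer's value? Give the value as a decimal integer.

15568581542631858852

Little-endian: lowest address holds the least-significant byte.
Reassemble most-significant byte first: D8 0E B6 6D 59 46 62 A4 → 0xD80EB66D594662A4.
0xD80EB66D594662A4 = 15568581542631858852.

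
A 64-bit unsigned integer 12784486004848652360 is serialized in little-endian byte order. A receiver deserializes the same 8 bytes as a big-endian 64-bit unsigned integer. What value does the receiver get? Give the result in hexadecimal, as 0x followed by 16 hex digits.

12784486004848652360 in 64-bit hexadecimal is 0xB16B9E494AF4F048.
Stored little-endian, the bytes at ascending addresses are 48 F0 F4 4A 49 9E 6B B1.
Read back as big-endian, the last byte is least significant, giving 0x48F0F44A499E6BB1.

0x48F0F44A499E6BB1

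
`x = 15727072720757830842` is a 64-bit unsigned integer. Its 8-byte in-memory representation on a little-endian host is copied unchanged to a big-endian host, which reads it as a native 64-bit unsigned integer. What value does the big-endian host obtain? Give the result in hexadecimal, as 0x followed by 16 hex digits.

15727072720757830842 in 64-bit hexadecimal is 0xDA41C9505D81B4BA.
Stored little-endian, the bytes at ascending addresses are BA B4 81 5D 50 C9 41 DA.
Read back as big-endian, the last byte is least significant, giving 0xBAB4815D50C941DA.

0xBAB4815D50C941DA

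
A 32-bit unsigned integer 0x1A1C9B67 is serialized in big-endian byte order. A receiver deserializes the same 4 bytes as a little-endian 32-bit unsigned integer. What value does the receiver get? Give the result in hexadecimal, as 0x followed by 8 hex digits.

0x679B1C1A

Stored big-endian, the bytes at ascending addresses are 1A 1C 9B 67.
Read back as little-endian, the first byte is least significant, giving 0x679B1C1A.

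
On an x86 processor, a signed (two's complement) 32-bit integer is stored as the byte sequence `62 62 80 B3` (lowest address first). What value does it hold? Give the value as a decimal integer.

-1283431838

Little-endian: lowest address holds the least-significant byte.
Reassemble most-significant byte first: B3 80 62 62 → 0xB3806262.
Top bit is set, so as a signed 32-bit value this is 0xB3806262 − 2^32 = -1283431838.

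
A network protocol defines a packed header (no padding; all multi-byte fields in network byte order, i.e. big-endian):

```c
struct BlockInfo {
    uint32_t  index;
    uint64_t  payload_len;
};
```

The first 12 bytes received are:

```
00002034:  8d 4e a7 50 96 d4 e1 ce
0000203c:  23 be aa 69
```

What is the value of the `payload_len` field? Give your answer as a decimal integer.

`payload_len` follows `index` (4 bytes), so it starts at byte offset 4 and occupies 8 bytes.
Bytes at offsets 4..11: 96 D4 E1 CE 23 BE AA 69.
In big-endian order the high byte comes first in memory.
The bytes are already most-significant first: 0x96D4E1CE23BEAA69.
0x96D4E1CE23BEAA69 = 10868560076231060073.

10868560076231060073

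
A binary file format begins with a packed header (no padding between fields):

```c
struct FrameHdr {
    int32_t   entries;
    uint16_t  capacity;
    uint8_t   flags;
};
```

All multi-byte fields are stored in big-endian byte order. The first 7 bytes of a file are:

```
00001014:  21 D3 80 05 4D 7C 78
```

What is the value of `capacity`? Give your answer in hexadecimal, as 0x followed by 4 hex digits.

0x4D7C

`capacity` follows `entries` (4 bytes), so it starts at byte offset 4 and occupies 2 bytes.
Bytes at offsets 4..5: 4D 7C.
In big-endian order the high byte comes first in memory.
The bytes are already most-significant first: 0x4D7C.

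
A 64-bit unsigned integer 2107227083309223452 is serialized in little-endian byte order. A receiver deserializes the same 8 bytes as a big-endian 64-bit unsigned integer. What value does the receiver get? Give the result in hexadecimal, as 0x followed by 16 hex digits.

0x1C8EBA21DE5F3E1D

2107227083309223452 in 64-bit hexadecimal is 0x1D3E5FDE21BA8E1C.
Stored little-endian, the bytes at ascending addresses are 1C 8E BA 21 DE 5F 3E 1D.
Read back as big-endian, the last byte is least significant, giving 0x1C8EBA21DE5F3E1D.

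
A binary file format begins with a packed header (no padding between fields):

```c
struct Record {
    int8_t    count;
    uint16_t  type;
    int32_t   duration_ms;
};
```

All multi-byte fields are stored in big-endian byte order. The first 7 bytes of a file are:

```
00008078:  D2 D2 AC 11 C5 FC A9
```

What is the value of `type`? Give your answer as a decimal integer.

`type` follows `count` (1 byte), so it starts at byte offset 1 and occupies 2 bytes.
Bytes at offsets 1..2: D2 AC.
Big-endian stores the most-significant byte at the lowest address.
The bytes are already most-significant first: 0xD2AC.
0xD2AC = 53932.

53932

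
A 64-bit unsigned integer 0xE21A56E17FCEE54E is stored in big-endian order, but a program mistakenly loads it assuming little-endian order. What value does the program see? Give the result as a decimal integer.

5685177153261804258

Stored big-endian, the bytes at ascending addresses are E2 1A 56 E1 7F CE E5 4E.
Read back as little-endian, the first byte is least significant, giving 0x4EE5CE7FE1561AE2.
0x4EE5CE7FE1561AE2 = 5685177153261804258.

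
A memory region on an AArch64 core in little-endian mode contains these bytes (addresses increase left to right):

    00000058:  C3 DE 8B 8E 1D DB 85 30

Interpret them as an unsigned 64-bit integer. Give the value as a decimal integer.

3496441605715123907

Little-endian: lowest address holds the least-significant byte.
Reassemble most-significant byte first: 30 85 DB 1D 8E 8B DE C3 → 0x3085DB1D8E8BDEC3.
0x3085DB1D8E8BDEC3 = 3496441605715123907.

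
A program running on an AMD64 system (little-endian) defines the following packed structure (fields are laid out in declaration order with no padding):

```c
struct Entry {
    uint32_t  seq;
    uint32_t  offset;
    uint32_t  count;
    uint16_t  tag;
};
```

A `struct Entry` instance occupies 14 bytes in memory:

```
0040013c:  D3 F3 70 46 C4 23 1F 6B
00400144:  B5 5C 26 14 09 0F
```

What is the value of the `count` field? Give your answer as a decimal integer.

`count` follows `seq` (4 B), `offset` (4 B), so it starts at offset 4 + 4 = 8 and occupies 4 bytes.
Bytes at offsets 8..11: B5 5C 26 14.
Little-endian: lowest address holds the least-significant byte.
Reassemble most-significant byte first: 14 26 5C B5 → 0x14265CB5.
0x14265CB5 = 338058421.

338058421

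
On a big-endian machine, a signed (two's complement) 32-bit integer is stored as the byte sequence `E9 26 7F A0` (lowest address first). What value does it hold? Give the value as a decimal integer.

Big-endian: lowest address holds the most-significant byte.
The bytes are already most-significant first: 0xE9267FA0.
Top bit is set, so as a signed 32-bit value this is 0xE9267FA0 − 2^32 = -383352928.

-383352928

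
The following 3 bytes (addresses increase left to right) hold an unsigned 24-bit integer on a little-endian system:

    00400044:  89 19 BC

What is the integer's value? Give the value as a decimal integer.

12327305

In little-endian order the low byte comes first in memory.
Reassemble most-significant byte first: BC 19 89 → 0xBC1989.
0xBC1989 = 12327305.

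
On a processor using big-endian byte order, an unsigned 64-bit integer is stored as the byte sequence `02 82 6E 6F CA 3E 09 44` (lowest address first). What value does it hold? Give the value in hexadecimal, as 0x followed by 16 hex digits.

0x02826E6FCA3E0944

In big-endian order the high byte comes first in memory.
The bytes are already most-significant first: 0x02826E6FCA3E0944.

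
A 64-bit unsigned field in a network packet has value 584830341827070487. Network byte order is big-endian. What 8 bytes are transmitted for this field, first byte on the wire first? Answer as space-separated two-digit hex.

584830341827070487 in hexadecimal, padded to 64 bits, is 0x081DBC18EA790A17.
Split into bytes (most-significant first): 08 1D BC 18 EA 79 0A 17.
In big-endian order the high byte comes first in memory.
So the memory order matches the most-significant-first order: 08 1D BC 18 EA 79 0A 17.

08 1D BC 18 EA 79 0A 17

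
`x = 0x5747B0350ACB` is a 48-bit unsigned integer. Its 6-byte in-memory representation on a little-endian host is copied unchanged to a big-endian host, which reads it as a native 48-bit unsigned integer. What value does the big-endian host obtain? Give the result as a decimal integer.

Stored little-endian, the bytes at ascending addresses are CB 0A 35 B0 47 57.
Read back as big-endian, the last byte is least significant, giving 0xCB0A35B04757.
0xCB0A35B04757 = 223244710856535.

223244710856535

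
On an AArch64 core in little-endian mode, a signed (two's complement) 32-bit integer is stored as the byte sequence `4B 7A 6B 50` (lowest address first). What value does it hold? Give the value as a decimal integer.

1349220939

Little-endian: lowest address holds the least-significant byte.
Reassemble most-significant byte first: 50 6B 7A 4B → 0x506B7A4B.
0x506B7A4B = 1349220939.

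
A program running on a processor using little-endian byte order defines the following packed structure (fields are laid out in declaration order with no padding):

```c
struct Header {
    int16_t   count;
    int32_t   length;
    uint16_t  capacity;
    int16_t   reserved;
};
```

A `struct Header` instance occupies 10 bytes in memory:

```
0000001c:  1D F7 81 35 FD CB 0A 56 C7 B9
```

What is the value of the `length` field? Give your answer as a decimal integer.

`length` follows `count` (2 bytes), so it starts at byte offset 2 and occupies 4 bytes.
Bytes at offsets 2..5: 81 35 FD CB.
Little-endian stores the least-significant byte at the lowest address.
Reassemble most-significant byte first: CB FD 35 81 → 0xCBFD3581.
Top bit is set, so as a signed 32-bit value this is 0xCBFD3581 − 2^32 = -872598143.

-872598143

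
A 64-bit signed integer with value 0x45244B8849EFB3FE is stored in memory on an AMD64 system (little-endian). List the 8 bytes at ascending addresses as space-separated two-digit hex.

Split into bytes (most-significant first): 45 24 4B 88 49 EF B3 FE.
Little-endian stores the least-significant byte at the lowest address.
So at ascending addresses the bytes are FE B3 EF 49 88 4B 24 45.

FE B3 EF 49 88 4B 24 45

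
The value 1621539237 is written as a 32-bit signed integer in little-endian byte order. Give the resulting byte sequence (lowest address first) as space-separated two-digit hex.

1621539237 in hexadecimal, padded to 32 bits, is 0x60A6B9A5.
Split into bytes (most-significant first): 60 A6 B9 A5.
Little-endian stores the least-significant byte at the lowest address.
So at ascending addresses the bytes are A5 B9 A6 60.

A5 B9 A6 60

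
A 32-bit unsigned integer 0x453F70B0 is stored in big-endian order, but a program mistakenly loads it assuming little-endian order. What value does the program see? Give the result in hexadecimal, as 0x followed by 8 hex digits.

0xB0703F45

Stored big-endian, the bytes at ascending addresses are 45 3F 70 B0.
Read back as little-endian, the first byte is least significant, giving 0xB0703F45.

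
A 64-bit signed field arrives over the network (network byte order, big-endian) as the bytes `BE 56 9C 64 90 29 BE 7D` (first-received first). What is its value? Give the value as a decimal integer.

-4731422402776809859

In big-endian order the high byte comes first in memory.
The bytes are already most-significant first: 0xBE569C649029BE7D.
Top bit is set, so as a signed 64-bit value this is 0xBE569C649029BE7D − 2^64 = -4731422402776809859.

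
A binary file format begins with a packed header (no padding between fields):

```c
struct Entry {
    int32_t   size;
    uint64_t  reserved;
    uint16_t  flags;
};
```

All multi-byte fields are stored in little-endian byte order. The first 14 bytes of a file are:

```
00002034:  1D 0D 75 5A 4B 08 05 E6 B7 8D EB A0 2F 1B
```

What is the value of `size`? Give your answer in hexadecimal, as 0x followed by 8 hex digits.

`size` is the first field, at byte offset 0, occupying 4 bytes.
Bytes at offsets 0..3: 1D 0D 75 5A.
In little-endian order the low byte comes first in memory.
Reassemble most-significant byte first: 5A 75 0D 1D → 0x5A750D1D.

0x5A750D1D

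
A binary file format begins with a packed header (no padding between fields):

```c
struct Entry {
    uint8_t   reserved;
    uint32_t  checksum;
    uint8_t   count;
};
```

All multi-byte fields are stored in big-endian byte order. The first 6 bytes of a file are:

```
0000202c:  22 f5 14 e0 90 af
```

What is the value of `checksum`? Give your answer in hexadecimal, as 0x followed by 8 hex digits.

0xF514E090

`checksum` follows `reserved` (1 byte), so it starts at byte offset 1 and occupies 4 bytes.
Bytes at offsets 1..4: F5 14 E0 90.
In big-endian order the high byte comes first in memory.
The bytes are already most-significant first: 0xF514E090.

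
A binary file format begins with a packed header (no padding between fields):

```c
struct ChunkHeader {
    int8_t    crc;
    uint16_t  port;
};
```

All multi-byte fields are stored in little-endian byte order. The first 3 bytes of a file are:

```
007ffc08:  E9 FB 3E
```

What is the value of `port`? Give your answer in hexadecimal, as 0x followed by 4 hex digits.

0x3EFB

`port` follows `crc` (1 byte), so it starts at byte offset 1 and occupies 2 bytes.
Bytes at offsets 1..2: FB 3E.
Little-endian: lowest address holds the least-significant byte.
Reassemble most-significant byte first: 3E FB → 0x3EFB.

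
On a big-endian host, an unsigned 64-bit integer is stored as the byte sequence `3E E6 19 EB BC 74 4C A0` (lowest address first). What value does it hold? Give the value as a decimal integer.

4532338575264730272

Big-endian: lowest address holds the most-significant byte.
The bytes are already most-significant first: 0x3EE619EBBC744CA0.
0x3EE619EBBC744CA0 = 4532338575264730272.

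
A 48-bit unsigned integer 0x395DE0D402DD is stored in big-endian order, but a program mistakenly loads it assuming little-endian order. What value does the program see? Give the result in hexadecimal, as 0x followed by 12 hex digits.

Stored big-endian, the bytes at ascending addresses are 39 5D E0 D4 02 DD.
Read back as little-endian, the first byte is least significant, giving 0xDD02D4E05D39.

0xDD02D4E05D39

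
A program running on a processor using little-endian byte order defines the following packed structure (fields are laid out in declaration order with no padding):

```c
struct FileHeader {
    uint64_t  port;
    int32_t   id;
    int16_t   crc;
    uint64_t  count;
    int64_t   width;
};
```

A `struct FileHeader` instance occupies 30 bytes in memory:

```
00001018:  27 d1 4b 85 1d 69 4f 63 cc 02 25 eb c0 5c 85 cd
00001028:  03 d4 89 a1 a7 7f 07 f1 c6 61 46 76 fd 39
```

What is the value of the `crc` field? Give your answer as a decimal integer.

23744

`crc` follows `port` (8 B), `id` (4 B), so it starts at offset 8 + 4 = 12 and occupies 2 bytes.
Bytes at offsets 12..13: C0 5C.
In little-endian order the low byte comes first in memory.
Reassemble most-significant byte first: 5C C0 → 0x5CC0.
0x5CC0 = 23744.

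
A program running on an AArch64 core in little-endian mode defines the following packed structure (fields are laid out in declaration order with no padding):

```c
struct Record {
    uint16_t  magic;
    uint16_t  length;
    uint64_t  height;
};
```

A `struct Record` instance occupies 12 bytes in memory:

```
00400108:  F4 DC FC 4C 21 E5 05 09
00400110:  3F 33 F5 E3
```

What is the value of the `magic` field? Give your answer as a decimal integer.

`magic` is the first field, at byte offset 0, occupying 2 bytes.
Bytes at offsets 0..1: F4 DC.
Little-endian stores the least-significant byte at the lowest address.
Reassemble most-significant byte first: DC F4 → 0xDCF4.
0xDCF4 = 56564.

56564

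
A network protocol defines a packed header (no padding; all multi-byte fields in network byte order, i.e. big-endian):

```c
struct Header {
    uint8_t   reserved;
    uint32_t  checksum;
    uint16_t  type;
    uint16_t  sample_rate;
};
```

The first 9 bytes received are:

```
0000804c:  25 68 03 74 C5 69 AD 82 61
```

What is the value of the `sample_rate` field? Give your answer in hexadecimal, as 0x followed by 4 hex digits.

0x8261

`sample_rate` follows `reserved` (1 B), `checksum` (4 B), `type` (2 B), so it starts at offset 1 + 4 + 2 = 7 and occupies 2 bytes.
Bytes at offsets 7..8: 82 61.
Big-endian stores the most-significant byte at the lowest address.
The bytes are already most-significant first: 0x8261.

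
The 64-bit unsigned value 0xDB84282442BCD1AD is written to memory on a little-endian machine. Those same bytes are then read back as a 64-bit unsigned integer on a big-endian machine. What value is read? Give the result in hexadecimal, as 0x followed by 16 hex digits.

0xADD1BC42242884DB

Stored little-endian, the bytes at ascending addresses are AD D1 BC 42 24 28 84 DB.
Read back as big-endian, the last byte is least significant, giving 0xADD1BC42242884DB.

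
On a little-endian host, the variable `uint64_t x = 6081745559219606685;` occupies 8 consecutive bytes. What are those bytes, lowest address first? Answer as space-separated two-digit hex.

6081745559219606685 in hexadecimal, padded to 64 bits, is 0x5466B35D1798149D.
Split into bytes (most-significant first): 54 66 B3 5D 17 98 14 9D.
Little-endian stores the least-significant byte at the lowest address.
So at ascending addresses the bytes are 9D 14 98 17 5D B3 66 54.

9D 14 98 17 5D B3 66 54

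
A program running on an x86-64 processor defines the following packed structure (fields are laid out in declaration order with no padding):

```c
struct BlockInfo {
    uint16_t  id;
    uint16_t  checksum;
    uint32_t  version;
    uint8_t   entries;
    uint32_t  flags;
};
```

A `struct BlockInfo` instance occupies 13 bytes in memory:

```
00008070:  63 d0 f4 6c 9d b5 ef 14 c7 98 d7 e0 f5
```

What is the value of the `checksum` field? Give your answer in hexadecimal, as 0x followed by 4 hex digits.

0x6CF4

`checksum` follows `id` (2 bytes), so it starts at byte offset 2 and occupies 2 bytes.
Bytes at offsets 2..3: F4 6C.
Little-endian stores the least-significant byte at the lowest address.
Reassemble most-significant byte first: 6C F4 → 0x6CF4.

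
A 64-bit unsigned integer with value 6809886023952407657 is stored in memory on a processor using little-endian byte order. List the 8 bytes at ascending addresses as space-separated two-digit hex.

69 9C 94 2A 42 93 81 5E

6809886023952407657 in hexadecimal, padded to 64 bits, is 0x5E8193422A949C69.
Split into bytes (most-significant first): 5E 81 93 42 2A 94 9C 69.
Little-endian: lowest address holds the least-significant byte.
So at ascending addresses the bytes are 69 9C 94 2A 42 93 81 5E.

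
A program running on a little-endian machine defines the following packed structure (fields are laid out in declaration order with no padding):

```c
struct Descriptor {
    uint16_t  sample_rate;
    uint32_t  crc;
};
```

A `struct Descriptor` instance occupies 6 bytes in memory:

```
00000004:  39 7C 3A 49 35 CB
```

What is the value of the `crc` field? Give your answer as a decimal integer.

`crc` follows `sample_rate` (2 bytes), so it starts at byte offset 2 and occupies 4 bytes.
Bytes at offsets 2..5: 3A 49 35 CB.
In little-endian order the low byte comes first in memory.
Reassemble most-significant byte first: CB 35 49 3A → 0xCB35493A.
0xCB35493A = 3409267002.

3409267002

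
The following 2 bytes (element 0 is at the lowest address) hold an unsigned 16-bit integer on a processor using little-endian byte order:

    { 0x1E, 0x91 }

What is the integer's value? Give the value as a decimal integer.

Little-endian stores the least-significant byte at the lowest address.
Reassemble most-significant byte first: 91 1E → 0x911E.
0x911E = 37150.

37150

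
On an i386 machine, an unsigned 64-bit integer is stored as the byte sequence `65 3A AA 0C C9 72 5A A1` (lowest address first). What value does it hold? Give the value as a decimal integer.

11626731595836832357

Little-endian: lowest address holds the least-significant byte.
Reassemble most-significant byte first: A1 5A 72 C9 0C AA 3A 65 → 0xA15A72C90CAA3A65.
0xA15A72C90CAA3A65 = 11626731595836832357.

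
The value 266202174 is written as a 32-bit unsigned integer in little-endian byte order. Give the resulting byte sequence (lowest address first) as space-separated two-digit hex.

3E EC DD 0F

266202174 in hexadecimal, padded to 32 bits, is 0x0FDDEC3E.
Split into bytes (most-significant first): 0F DD EC 3E.
In little-endian order the low byte comes first in memory.
So at ascending addresses the bytes are 3E EC DD 0F.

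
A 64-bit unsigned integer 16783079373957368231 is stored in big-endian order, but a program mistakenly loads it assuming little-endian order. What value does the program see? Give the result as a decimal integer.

16783079373957368231 in 64-bit hexadecimal is 0xE8E979C521EA09A7.
Stored big-endian, the bytes at ascending addresses are E8 E9 79 C5 21 EA 09 A7.
Read back as little-endian, the first byte is least significant, giving 0xA709EA21C579E9E8.
0xA709EA21C579E9E8 = 12036408909892282856.

12036408909892282856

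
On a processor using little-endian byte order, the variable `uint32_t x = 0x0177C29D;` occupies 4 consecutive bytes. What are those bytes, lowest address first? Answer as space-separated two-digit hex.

9D C2 77 01

Split into bytes (most-significant first): 01 77 C2 9D.
Little-endian: lowest address holds the least-significant byte.
So at ascending addresses the bytes are 9D C2 77 01.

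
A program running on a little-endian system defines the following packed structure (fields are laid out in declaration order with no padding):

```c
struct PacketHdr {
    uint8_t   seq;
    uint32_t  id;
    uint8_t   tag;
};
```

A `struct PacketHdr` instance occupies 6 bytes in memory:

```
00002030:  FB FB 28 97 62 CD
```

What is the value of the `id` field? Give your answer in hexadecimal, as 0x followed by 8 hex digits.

`id` follows `seq` (1 byte), so it starts at byte offset 1 and occupies 4 bytes.
Bytes at offsets 1..4: FB 28 97 62.
In little-endian order the low byte comes first in memory.
Reassemble most-significant byte first: 62 97 28 FB → 0x629728FB.

0x629728FB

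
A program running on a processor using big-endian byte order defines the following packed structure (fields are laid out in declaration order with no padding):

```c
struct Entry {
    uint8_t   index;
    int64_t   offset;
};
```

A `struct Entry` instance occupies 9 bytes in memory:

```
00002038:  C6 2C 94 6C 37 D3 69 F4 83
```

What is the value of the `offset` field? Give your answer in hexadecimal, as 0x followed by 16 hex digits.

0x2C946C37D369F483

`offset` follows `index` (1 byte), so it starts at byte offset 1 and occupies 8 bytes.
Bytes at offsets 1..8: 2C 94 6C 37 D3 69 F4 83.
Big-endian stores the most-significant byte at the lowest address.
The bytes are already most-significant first: 0x2C946C37D369F483.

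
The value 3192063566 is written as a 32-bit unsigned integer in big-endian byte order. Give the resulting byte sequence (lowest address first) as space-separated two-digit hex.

3192063566 in hexadecimal, padded to 32 bits, is 0xBE43064E.
Split into bytes (most-significant first): BE 43 06 4E.
Big-endian: lowest address holds the most-significant byte.
So the memory order matches the most-significant-first order: BE 43 06 4E.

BE 43 06 4E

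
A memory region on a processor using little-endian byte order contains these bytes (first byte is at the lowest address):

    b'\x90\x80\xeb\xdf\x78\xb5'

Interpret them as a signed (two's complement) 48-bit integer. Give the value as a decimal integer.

-81944219254640

In little-endian order the low byte comes first in memory.
Reassemble most-significant byte first: B5 78 DF EB 80 90 → 0xB578DFEB8090.
Top bit is set, so as a signed 48-bit value this is 0xB578DFEB8090 − 2^48 = -81944219254640.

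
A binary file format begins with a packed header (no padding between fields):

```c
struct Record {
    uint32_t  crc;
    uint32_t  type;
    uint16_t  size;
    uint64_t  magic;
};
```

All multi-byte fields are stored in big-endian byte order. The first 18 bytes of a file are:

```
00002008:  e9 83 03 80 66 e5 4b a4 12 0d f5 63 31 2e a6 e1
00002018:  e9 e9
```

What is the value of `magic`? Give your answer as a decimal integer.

17682030638424779241

`magic` follows `crc` (4 B), `type` (4 B), `size` (2 B), so it starts at offset 4 + 4 + 2 = 10 and occupies 8 bytes.
Bytes at offsets 10..17: F5 63 31 2E A6 E1 E9 E9.
In big-endian order the high byte comes first in memory.
The bytes are already most-significant first: 0xF563312EA6E1E9E9.
0xF563312EA6E1E9E9 = 17682030638424779241.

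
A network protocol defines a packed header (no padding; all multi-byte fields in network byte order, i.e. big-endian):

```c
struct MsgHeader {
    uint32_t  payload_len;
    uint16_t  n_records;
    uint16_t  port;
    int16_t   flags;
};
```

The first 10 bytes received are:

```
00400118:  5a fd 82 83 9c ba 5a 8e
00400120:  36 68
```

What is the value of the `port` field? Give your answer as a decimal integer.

23182

`port` follows `payload_len` (4 B), `n_records` (2 B), so it starts at offset 4 + 2 = 6 and occupies 2 bytes.
Bytes at offsets 6..7: 5A 8E.
In big-endian order the high byte comes first in memory.
The bytes are already most-significant first: 0x5A8E.
0x5A8E = 23182.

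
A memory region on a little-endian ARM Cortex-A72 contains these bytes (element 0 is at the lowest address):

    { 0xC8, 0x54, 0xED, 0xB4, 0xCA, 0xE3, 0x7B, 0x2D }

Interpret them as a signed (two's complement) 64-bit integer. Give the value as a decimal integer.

Little-endian stores the least-significant byte at the lowest address.
Reassemble most-significant byte first: 2D 7B E3 CA B4 ED 54 C8 → 0x2D7BE3CAB4ED54C8.
0x2D7BE3CAB4ED54C8 = 3277463613600519368.

3277463613600519368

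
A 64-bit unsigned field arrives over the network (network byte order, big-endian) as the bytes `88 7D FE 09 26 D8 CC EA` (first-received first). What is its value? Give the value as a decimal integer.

In big-endian order the high byte comes first in memory.
The bytes are already most-significant first: 0x887DFE0926D8CCEA.
0x887DFE0926D8CCEA = 9835296476506934506.

9835296476506934506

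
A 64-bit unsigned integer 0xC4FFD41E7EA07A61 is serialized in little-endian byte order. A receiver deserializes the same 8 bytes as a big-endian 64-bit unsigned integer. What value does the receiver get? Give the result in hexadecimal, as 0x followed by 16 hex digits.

Stored little-endian, the bytes at ascending addresses are 61 7A A0 7E 1E D4 FF C4.
Read back as big-endian, the last byte is least significant, giving 0x617AA07E1ED4FFC4.

0x617AA07E1ED4FFC4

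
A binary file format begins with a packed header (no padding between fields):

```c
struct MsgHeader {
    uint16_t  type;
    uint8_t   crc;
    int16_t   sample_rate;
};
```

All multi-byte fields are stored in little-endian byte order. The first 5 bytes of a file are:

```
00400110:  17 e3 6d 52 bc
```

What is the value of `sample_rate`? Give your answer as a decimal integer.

-17326

`sample_rate` follows `type` (2 B), `crc` (1 B), so it starts at offset 2 + 1 = 3 and occupies 2 bytes.
Bytes at offsets 3..4: 52 BC.
Little-endian stores the least-significant byte at the lowest address.
Reassemble most-significant byte first: BC 52 → 0xBC52.
Top bit is set, so as a signed 16-bit value this is 0xBC52 − 2^16 = -17326.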